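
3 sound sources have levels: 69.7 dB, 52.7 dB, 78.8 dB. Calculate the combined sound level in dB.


Formula: L_total = 10 * log10( sum(10^(Li/10)) )
  Source 1: 10^(69.7/10) = 9332543.008
  Source 2: 10^(52.7/10) = 186208.7137
  Source 3: 10^(78.8/10) = 75857757.5029
Sum of linear values = 85376509.2246
L_total = 10 * log10(85376509.2246) = 79.31

79.31 dB


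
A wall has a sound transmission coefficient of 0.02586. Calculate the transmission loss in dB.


Given values:
  tau = 0.02586
Formula: TL = 10 * log10(1 / tau)
Compute 1 / tau = 1 / 0.02586 = 38.6698
Compute log10(38.6698) = 1.587372
TL = 10 * 1.587372 = 15.87

15.87 dB


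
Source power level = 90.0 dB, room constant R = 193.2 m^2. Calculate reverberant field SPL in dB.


Given values:
  Lw = 90.0 dB, R = 193.2 m^2
Formula: SPL = Lw + 10 * log10(4 / R)
Compute 4 / R = 4 / 193.2 = 0.020704
Compute 10 * log10(0.020704) = -16.8395
SPL = 90.0 + (-16.8395) = 73.16

73.16 dB


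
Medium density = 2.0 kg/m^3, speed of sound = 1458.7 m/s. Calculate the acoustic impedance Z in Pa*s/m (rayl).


Given values:
  rho = 2.0 kg/m^3
  c = 1458.7 m/s
Formula: Z = rho * c
Z = 2.0 * 1458.7
Z = 2917.4

2917.4 rayl


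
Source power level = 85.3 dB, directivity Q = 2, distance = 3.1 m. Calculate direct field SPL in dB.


Given values:
  Lw = 85.3 dB, Q = 2, r = 3.1 m
Formula: SPL = Lw + 10 * log10(Q / (4 * pi * r^2))
Compute 4 * pi * r^2 = 4 * pi * 3.1^2 = 120.7628
Compute Q / denom = 2 / 120.7628 = 0.01656139
Compute 10 * log10(0.01656139) = -17.809
SPL = 85.3 + (-17.809) = 67.49

67.49 dB


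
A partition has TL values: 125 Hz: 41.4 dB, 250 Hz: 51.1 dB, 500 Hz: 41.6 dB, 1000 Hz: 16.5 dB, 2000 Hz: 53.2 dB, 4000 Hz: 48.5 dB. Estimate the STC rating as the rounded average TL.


Given TL values at each frequency:
  125 Hz: 41.4 dB
  250 Hz: 51.1 dB
  500 Hz: 41.6 dB
  1000 Hz: 16.5 dB
  2000 Hz: 53.2 dB
  4000 Hz: 48.5 dB
Formula: STC ~ round(average of TL values)
Sum = 41.4 + 51.1 + 41.6 + 16.5 + 53.2 + 48.5 = 252.3
Average = 252.3 / 6 = 42.05
Rounded: 42

42


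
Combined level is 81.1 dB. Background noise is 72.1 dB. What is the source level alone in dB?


Given values:
  L_total = 81.1 dB, L_bg = 72.1 dB
Formula: L_source = 10 * log10(10^(L_total/10) - 10^(L_bg/10))
Convert to linear:
  10^(81.1/10) = 128824955.1693
  10^(72.1/10) = 16218100.9736
Difference: 128824955.1693 - 16218100.9736 = 112606854.1957
L_source = 10 * log10(112606854.1957) = 80.52

80.52 dB


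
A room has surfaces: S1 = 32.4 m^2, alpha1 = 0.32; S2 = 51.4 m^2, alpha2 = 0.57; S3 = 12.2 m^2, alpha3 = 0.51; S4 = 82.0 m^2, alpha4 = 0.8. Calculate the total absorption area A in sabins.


Given surfaces:
  Surface 1: 32.4 * 0.32 = 10.368
  Surface 2: 51.4 * 0.57 = 29.298
  Surface 3: 12.2 * 0.51 = 6.222
  Surface 4: 82.0 * 0.8 = 65.6
Formula: A = sum(Si * alpha_i)
A = 10.368 + 29.298 + 6.222 + 65.6
A = 111.49

111.49 sabins


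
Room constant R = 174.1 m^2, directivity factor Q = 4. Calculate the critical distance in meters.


Given values:
  R = 174.1 m^2, Q = 4
Formula: d_c = 0.141 * sqrt(Q * R)
Compute Q * R = 4 * 174.1 = 696.4
Compute sqrt(696.4) = 26.3894
d_c = 0.141 * 26.3894 = 3.721

3.721 m


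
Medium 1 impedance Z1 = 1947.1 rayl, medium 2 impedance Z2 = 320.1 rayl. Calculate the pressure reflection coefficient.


Given values:
  Z1 = 1947.1 rayl, Z2 = 320.1 rayl
Formula: R = (Z2 - Z1) / (Z2 + Z1)
Numerator: Z2 - Z1 = 320.1 - 1947.1 = -1627.0
Denominator: Z2 + Z1 = 320.1 + 1947.1 = 2267.2
R = -1627.0 / 2267.2 = -0.7176

-0.7176


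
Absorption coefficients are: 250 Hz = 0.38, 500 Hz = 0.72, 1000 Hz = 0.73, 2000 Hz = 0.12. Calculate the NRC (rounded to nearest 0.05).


Given values:
  a_250 = 0.38, a_500 = 0.72
  a_1000 = 0.73, a_2000 = 0.12
Formula: NRC = (a250 + a500 + a1000 + a2000) / 4
Sum = 0.38 + 0.72 + 0.73 + 0.12 = 1.95
NRC = 1.95 / 4 = 0.4875
Rounded to nearest 0.05: 0.5

0.5


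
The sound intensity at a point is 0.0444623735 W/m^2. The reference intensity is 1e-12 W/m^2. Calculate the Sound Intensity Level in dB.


Given values:
  I = 0.0444623735 W/m^2
  I_ref = 1e-12 W/m^2
Formula: SIL = 10 * log10(I / I_ref)
Compute ratio: I / I_ref = 44462373500
Compute log10: log10(44462373500) = 10.647993
Multiply: SIL = 10 * 10.647993 = 106.48

106.48 dB


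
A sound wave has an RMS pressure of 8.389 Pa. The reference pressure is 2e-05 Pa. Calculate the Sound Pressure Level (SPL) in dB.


Given values:
  p = 8.389 Pa
  p_ref = 2e-05 Pa
Formula: SPL = 20 * log10(p / p_ref)
Compute ratio: p / p_ref = 8.389 / 2e-05 = 419450
Compute log10: log10(419450) = 5.62268
Multiply: SPL = 20 * 5.62268 = 112.45

112.45 dB


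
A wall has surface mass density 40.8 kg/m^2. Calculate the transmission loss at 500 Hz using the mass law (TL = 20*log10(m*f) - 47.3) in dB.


Given values:
  m = 40.8 kg/m^2, f = 500 Hz
Formula: TL = 20 * log10(m * f) - 47.3
Compute m * f = 40.8 * 500 = 20400.0
Compute log10(20400.0) = 4.30963
Compute 20 * 4.30963 = 86.1926
TL = 86.1926 - 47.3 = 38.89

38.89 dB


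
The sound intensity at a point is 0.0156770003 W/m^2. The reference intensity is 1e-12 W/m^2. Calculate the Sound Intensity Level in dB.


Given values:
  I = 0.0156770003 W/m^2
  I_ref = 1e-12 W/m^2
Formula: SIL = 10 * log10(I / I_ref)
Compute ratio: I / I_ref = 15677000300
Compute log10: log10(15677000300) = 10.195263
Multiply: SIL = 10 * 10.195263 = 101.95

101.95 dB


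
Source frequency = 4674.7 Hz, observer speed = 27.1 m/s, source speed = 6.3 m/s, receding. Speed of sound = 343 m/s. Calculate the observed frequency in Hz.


Given values:
  f_s = 4674.7 Hz, v_o = 27.1 m/s, v_s = 6.3 m/s
  Direction: receding
Formula: f_o = f_s * (c - v_o) / (c + v_s)
Numerator: c - v_o = 343 - 27.1 = 315.9
Denominator: c + v_s = 343 + 6.3 = 349.3
f_o = 4674.7 * 315.9 / 349.3 = 4227.71

4227.71 Hz


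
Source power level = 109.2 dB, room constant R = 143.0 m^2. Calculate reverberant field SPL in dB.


Given values:
  Lw = 109.2 dB, R = 143.0 m^2
Formula: SPL = Lw + 10 * log10(4 / R)
Compute 4 / R = 4 / 143.0 = 0.027972
Compute 10 * log10(0.027972) = -15.5328
SPL = 109.2 + (-15.5328) = 93.67

93.67 dB


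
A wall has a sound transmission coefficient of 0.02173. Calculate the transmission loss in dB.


Given values:
  tau = 0.02173
Formula: TL = 10 * log10(1 / tau)
Compute 1 / tau = 1 / 0.02173 = 46.0193
Compute log10(46.0193) = 1.66294
TL = 10 * 1.66294 = 16.63

16.63 dB


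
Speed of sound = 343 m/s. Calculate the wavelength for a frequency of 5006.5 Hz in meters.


Given values:
  c = 343 m/s, f = 5006.5 Hz
Formula: lambda = c / f
lambda = 343 / 5006.5
lambda = 0.0685

0.0685 m


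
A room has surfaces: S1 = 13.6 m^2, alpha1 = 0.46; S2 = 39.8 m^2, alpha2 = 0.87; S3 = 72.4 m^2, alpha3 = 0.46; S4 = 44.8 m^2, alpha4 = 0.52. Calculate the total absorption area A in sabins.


Given surfaces:
  Surface 1: 13.6 * 0.46 = 6.256
  Surface 2: 39.8 * 0.87 = 34.626
  Surface 3: 72.4 * 0.46 = 33.304
  Surface 4: 44.8 * 0.52 = 23.296
Formula: A = sum(Si * alpha_i)
A = 6.256 + 34.626 + 33.304 + 23.296
A = 97.48

97.48 sabins


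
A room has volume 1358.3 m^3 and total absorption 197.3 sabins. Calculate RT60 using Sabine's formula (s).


Given values:
  V = 1358.3 m^3
  A = 197.3 sabins
Formula: RT60 = 0.161 * V / A
Numerator: 0.161 * 1358.3 = 218.6863
RT60 = 218.6863 / 197.3 = 1.108

1.108 s


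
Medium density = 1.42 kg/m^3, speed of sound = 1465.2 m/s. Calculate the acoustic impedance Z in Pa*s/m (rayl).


Given values:
  rho = 1.42 kg/m^3
  c = 1465.2 m/s
Formula: Z = rho * c
Z = 1.42 * 1465.2
Z = 2080.58

2080.58 rayl


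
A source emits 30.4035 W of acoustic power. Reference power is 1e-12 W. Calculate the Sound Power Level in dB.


Given values:
  W = 30.4035 W
  W_ref = 1e-12 W
Formula: SWL = 10 * log10(W / W_ref)
Compute ratio: W / W_ref = 30403500000000
Compute log10: log10(30403500000000) = 13.482924
Multiply: SWL = 10 * 13.482924 = 134.83

134.83 dB


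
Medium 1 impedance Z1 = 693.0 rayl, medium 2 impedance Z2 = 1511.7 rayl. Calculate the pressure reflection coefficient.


Given values:
  Z1 = 693.0 rayl, Z2 = 1511.7 rayl
Formula: R = (Z2 - Z1) / (Z2 + Z1)
Numerator: Z2 - Z1 = 1511.7 - 693.0 = 818.7
Denominator: Z2 + Z1 = 1511.7 + 693.0 = 2204.7
R = 818.7 / 2204.7 = 0.3713

0.3713


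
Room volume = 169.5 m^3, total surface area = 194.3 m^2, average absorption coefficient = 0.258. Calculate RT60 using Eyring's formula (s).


Given values:
  V = 169.5 m^3, S = 194.3 m^2, alpha = 0.258
Formula: RT60 = 0.161 * V / (-S * ln(1 - alpha))
Compute ln(1 - 0.258) = ln(0.742) = -0.298406
Denominator: -194.3 * -0.298406 = 57.9803
Numerator: 0.161 * 169.5 = 27.2895
RT60 = 27.2895 / 57.9803 = 0.471

0.471 s


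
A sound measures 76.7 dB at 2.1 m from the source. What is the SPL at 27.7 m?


Given values:
  SPL1 = 76.7 dB, r1 = 2.1 m, r2 = 27.7 m
Formula: SPL2 = SPL1 - 20 * log10(r2 / r1)
Compute ratio: r2 / r1 = 27.7 / 2.1 = 13.1905
Compute log10: log10(13.1905) = 1.120261
Compute drop: 20 * 1.120261 = 22.4052
SPL2 = 76.7 - 22.4052 = 54.29

54.29 dB


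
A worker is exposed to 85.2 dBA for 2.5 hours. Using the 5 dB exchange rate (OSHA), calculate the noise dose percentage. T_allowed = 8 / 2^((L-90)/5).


Given values:
  L = 85.2 dBA, T = 2.5 hours
Formula: T_allowed = 8 / 2^((L - 90) / 5)
Compute exponent: (85.2 - 90) / 5 = -0.96
Compute 2^(-0.96) = 0.514057
T_allowed = 8 / 0.514057 = 15.562477 hours
Dose = (T / T_allowed) * 100
Dose = (2.5 / 15.562477) * 100 = 16.06

16.06 %


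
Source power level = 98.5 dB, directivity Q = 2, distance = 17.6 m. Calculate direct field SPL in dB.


Given values:
  Lw = 98.5 dB, Q = 2, r = 17.6 m
Formula: SPL = Lw + 10 * log10(Q / (4 * pi * r^2))
Compute 4 * pi * r^2 = 4 * pi * 17.6^2 = 3892.559
Compute Q / denom = 2 / 3892.559 = 0.0005138
Compute 10 * log10(0.0005138) = -32.8921
SPL = 98.5 + (-32.8921) = 65.61

65.61 dB


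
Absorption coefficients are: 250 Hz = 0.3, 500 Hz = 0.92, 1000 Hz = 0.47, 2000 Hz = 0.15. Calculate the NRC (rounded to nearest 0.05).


Given values:
  a_250 = 0.3, a_500 = 0.92
  a_1000 = 0.47, a_2000 = 0.15
Formula: NRC = (a250 + a500 + a1000 + a2000) / 4
Sum = 0.3 + 0.92 + 0.47 + 0.15 = 1.84
NRC = 1.84 / 4 = 0.46
Rounded to nearest 0.05: 0.45

0.45


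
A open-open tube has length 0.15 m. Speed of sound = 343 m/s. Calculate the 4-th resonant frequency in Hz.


Given values:
  Tube type: open-open, L = 0.15 m, c = 343 m/s, n = 4
Formula: f_n = n * c / (2 * L)
Compute 2 * L = 2 * 0.15 = 0.3
f = 4 * 343 / 0.3
f = 4573.33

4573.33 Hz


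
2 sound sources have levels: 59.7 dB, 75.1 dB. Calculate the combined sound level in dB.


Formula: L_total = 10 * log10( sum(10^(Li/10)) )
  Source 1: 10^(59.7/10) = 933254.3008
  Source 2: 10^(75.1/10) = 32359365.693
Sum of linear values = 33292619.9938
L_total = 10 * log10(33292619.9938) = 75.22

75.22 dB


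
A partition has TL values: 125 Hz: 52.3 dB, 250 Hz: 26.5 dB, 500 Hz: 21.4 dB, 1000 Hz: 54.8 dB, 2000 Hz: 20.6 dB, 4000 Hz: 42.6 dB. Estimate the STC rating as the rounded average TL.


Given TL values at each frequency:
  125 Hz: 52.3 dB
  250 Hz: 26.5 dB
  500 Hz: 21.4 dB
  1000 Hz: 54.8 dB
  2000 Hz: 20.6 dB
  4000 Hz: 42.6 dB
Formula: STC ~ round(average of TL values)
Sum = 52.3 + 26.5 + 21.4 + 54.8 + 20.6 + 42.6 = 218.2
Average = 218.2 / 6 = 36.37
Rounded: 36

36


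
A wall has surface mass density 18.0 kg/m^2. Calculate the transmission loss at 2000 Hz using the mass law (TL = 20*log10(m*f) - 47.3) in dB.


Given values:
  m = 18.0 kg/m^2, f = 2000 Hz
Formula: TL = 20 * log10(m * f) - 47.3
Compute m * f = 18.0 * 2000 = 36000.0
Compute log10(36000.0) = 4.556303
Compute 20 * 4.556303 = 91.1261
TL = 91.1261 - 47.3 = 43.83

43.83 dB


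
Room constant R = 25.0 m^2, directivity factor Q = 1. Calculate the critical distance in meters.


Given values:
  R = 25.0 m^2, Q = 1
Formula: d_c = 0.141 * sqrt(Q * R)
Compute Q * R = 1 * 25.0 = 25.0
Compute sqrt(25.0) = 5.0
d_c = 0.141 * 5.0 = 0.705

0.705 m


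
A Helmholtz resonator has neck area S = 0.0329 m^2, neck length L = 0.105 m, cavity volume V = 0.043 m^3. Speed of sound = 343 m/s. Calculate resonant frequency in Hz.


Given values:
  S = 0.0329 m^2, L = 0.105 m, V = 0.043 m^3, c = 343 m/s
Formula: f = (c / (2*pi)) * sqrt(S / (V * L))
Compute V * L = 0.043 * 0.105 = 0.004515
Compute S / (V * L) = 0.0329 / 0.004515 = 7.2868
Compute sqrt(7.2868) = 2.699407
Compute c / (2*pi) = 343 / 6.283185 = 54.590148
f = 54.590148 * 2.699407 = 147.36

147.36 Hz


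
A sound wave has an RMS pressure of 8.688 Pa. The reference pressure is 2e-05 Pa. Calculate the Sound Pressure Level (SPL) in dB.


Given values:
  p = 8.688 Pa
  p_ref = 2e-05 Pa
Formula: SPL = 20 * log10(p / p_ref)
Compute ratio: p / p_ref = 8.688 / 2e-05 = 434400
Compute log10: log10(434400) = 5.63789
Multiply: SPL = 20 * 5.63789 = 112.76

112.76 dB


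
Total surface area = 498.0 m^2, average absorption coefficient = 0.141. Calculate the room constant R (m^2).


Given values:
  S = 498.0 m^2, alpha = 0.141
Formula: R = S * alpha / (1 - alpha)
Numerator: 498.0 * 0.141 = 70.218
Denominator: 1 - 0.141 = 0.859
R = 70.218 / 0.859 = 81.74

81.74 m^2


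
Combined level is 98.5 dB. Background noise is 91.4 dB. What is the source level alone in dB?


Given values:
  L_total = 98.5 dB, L_bg = 91.4 dB
Formula: L_source = 10 * log10(10^(L_total/10) - 10^(L_bg/10))
Convert to linear:
  10^(98.5/10) = 7079457843.8414
  10^(91.4/10) = 1380384264.6029
Difference: 7079457843.8414 - 1380384264.6029 = 5699073579.2385
L_source = 10 * log10(5699073579.2385) = 97.56

97.56 dB


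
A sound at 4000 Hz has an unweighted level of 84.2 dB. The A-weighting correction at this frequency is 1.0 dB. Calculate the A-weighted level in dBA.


Given values:
  SPL = 84.2 dB
  A-weighting at 4000 Hz = 1.0 dB
Formula: L_A = SPL + A_weight
L_A = 84.2 + (1.0)
L_A = 85.2

85.2 dBA


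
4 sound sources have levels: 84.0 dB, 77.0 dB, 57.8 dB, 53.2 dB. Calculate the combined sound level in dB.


Formula: L_total = 10 * log10( sum(10^(Li/10)) )
  Source 1: 10^(84.0/10) = 251188643.151
  Source 2: 10^(77.0/10) = 50118723.3627
  Source 3: 10^(57.8/10) = 602559.5861
  Source 4: 10^(53.2/10) = 208929.6131
Sum of linear values = 302118855.7129
L_total = 10 * log10(302118855.7129) = 84.8

84.8 dB


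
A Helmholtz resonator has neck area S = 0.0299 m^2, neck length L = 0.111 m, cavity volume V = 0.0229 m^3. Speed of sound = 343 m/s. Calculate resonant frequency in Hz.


Given values:
  S = 0.0299 m^2, L = 0.111 m, V = 0.0229 m^3, c = 343 m/s
Formula: f = (c / (2*pi)) * sqrt(S / (V * L))
Compute V * L = 0.0229 * 0.111 = 0.0025419
Compute S / (V * L) = 0.0299 / 0.0025419 = 11.7629
Compute sqrt(11.7629) = 3.429708
Compute c / (2*pi) = 343 / 6.283185 = 54.590148
f = 54.590148 * 3.429708 = 187.23

187.23 Hz


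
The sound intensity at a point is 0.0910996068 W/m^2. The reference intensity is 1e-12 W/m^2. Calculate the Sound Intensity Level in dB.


Given values:
  I = 0.0910996068 W/m^2
  I_ref = 1e-12 W/m^2
Formula: SIL = 10 * log10(I / I_ref)
Compute ratio: I / I_ref = 91099606800
Compute log10: log10(91099606800) = 10.959517
Multiply: SIL = 10 * 10.959517 = 109.6

109.6 dB


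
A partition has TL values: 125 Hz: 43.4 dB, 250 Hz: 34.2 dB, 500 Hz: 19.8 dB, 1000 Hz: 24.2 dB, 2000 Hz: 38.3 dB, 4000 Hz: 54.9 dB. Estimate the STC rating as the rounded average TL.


Given TL values at each frequency:
  125 Hz: 43.4 dB
  250 Hz: 34.2 dB
  500 Hz: 19.8 dB
  1000 Hz: 24.2 dB
  2000 Hz: 38.3 dB
  4000 Hz: 54.9 dB
Formula: STC ~ round(average of TL values)
Sum = 43.4 + 34.2 + 19.8 + 24.2 + 38.3 + 54.9 = 214.8
Average = 214.8 / 6 = 35.8
Rounded: 36

36


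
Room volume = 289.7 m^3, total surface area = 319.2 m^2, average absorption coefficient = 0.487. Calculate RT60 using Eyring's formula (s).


Given values:
  V = 289.7 m^3, S = 319.2 m^2, alpha = 0.487
Formula: RT60 = 0.161 * V / (-S * ln(1 - alpha))
Compute ln(1 - 0.487) = ln(0.513) = -0.667479
Denominator: -319.2 * -0.667479 = 213.0593
Numerator: 0.161 * 289.7 = 46.6417
RT60 = 46.6417 / 213.0593 = 0.219

0.219 s


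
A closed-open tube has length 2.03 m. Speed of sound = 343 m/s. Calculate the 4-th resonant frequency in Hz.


Given values:
  Tube type: closed-open, L = 2.03 m, c = 343 m/s, n = 4
Formula: f_n = (2n - 1) * c / (4 * L)
Compute 2n - 1 = 2*4 - 1 = 7
Compute 4 * L = 4 * 2.03 = 8.12
f = 7 * 343 / 8.12
f = 295.69

295.69 Hz


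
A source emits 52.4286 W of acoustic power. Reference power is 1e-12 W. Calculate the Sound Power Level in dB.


Given values:
  W = 52.4286 W
  W_ref = 1e-12 W
Formula: SWL = 10 * log10(W / W_ref)
Compute ratio: W / W_ref = 52428600000000
Compute log10: log10(52428600000000) = 13.719568
Multiply: SWL = 10 * 13.719568 = 137.2

137.2 dB


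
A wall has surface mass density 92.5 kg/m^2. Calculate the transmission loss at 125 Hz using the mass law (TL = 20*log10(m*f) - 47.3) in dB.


Given values:
  m = 92.5 kg/m^2, f = 125 Hz
Formula: TL = 20 * log10(m * f) - 47.3
Compute m * f = 92.5 * 125 = 11562.5
Compute log10(11562.5) = 4.063052
Compute 20 * 4.063052 = 81.261
TL = 81.261 - 47.3 = 33.96

33.96 dB


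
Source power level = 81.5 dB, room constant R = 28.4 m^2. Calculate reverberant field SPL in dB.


Given values:
  Lw = 81.5 dB, R = 28.4 m^2
Formula: SPL = Lw + 10 * log10(4 / R)
Compute 4 / R = 4 / 28.4 = 0.140845
Compute 10 * log10(0.140845) = -8.5126
SPL = 81.5 + (-8.5126) = 72.99

72.99 dB


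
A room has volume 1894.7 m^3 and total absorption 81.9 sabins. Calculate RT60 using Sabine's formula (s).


Given values:
  V = 1894.7 m^3
  A = 81.9 sabins
Formula: RT60 = 0.161 * V / A
Numerator: 0.161 * 1894.7 = 305.0467
RT60 = 305.0467 / 81.9 = 3.725

3.725 s


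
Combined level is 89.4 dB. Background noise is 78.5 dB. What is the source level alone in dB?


Given values:
  L_total = 89.4 dB, L_bg = 78.5 dB
Formula: L_source = 10 * log10(10^(L_total/10) - 10^(L_bg/10))
Convert to linear:
  10^(89.4/10) = 870963589.9561
  10^(78.5/10) = 70794578.4384
Difference: 870963589.9561 - 70794578.4384 = 800169011.5177
L_source = 10 * log10(800169011.5177) = 89.03

89.03 dB


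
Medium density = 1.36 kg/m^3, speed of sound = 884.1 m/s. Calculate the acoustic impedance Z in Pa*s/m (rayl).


Given values:
  rho = 1.36 kg/m^3
  c = 884.1 m/s
Formula: Z = rho * c
Z = 1.36 * 884.1
Z = 1202.38

1202.38 rayl


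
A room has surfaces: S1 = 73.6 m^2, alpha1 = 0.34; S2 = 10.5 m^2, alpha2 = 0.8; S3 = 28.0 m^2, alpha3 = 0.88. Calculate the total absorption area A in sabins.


Given surfaces:
  Surface 1: 73.6 * 0.34 = 25.024
  Surface 2: 10.5 * 0.8 = 8.4
  Surface 3: 28.0 * 0.88 = 24.64
Formula: A = sum(Si * alpha_i)
A = 25.024 + 8.4 + 24.64
A = 58.06

58.06 sabins


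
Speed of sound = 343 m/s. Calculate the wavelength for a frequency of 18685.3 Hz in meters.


Given values:
  c = 343 m/s, f = 18685.3 Hz
Formula: lambda = c / f
lambda = 343 / 18685.3
lambda = 0.0184

0.0184 m


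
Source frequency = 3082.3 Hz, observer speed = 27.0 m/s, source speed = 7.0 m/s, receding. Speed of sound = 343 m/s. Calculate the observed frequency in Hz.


Given values:
  f_s = 3082.3 Hz, v_o = 27.0 m/s, v_s = 7.0 m/s
  Direction: receding
Formula: f_o = f_s * (c - v_o) / (c + v_s)
Numerator: c - v_o = 343 - 27.0 = 316.0
Denominator: c + v_s = 343 + 7.0 = 350.0
f_o = 3082.3 * 316.0 / 350.0 = 2782.88

2782.88 Hz


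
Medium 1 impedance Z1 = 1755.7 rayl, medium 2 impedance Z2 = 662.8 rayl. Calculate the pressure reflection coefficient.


Given values:
  Z1 = 1755.7 rayl, Z2 = 662.8 rayl
Formula: R = (Z2 - Z1) / (Z2 + Z1)
Numerator: Z2 - Z1 = 662.8 - 1755.7 = -1092.9
Denominator: Z2 + Z1 = 662.8 + 1755.7 = 2418.5
R = -1092.9 / 2418.5 = -0.4519

-0.4519


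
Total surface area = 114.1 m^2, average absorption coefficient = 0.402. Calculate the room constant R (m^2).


Given values:
  S = 114.1 m^2, alpha = 0.402
Formula: R = S * alpha / (1 - alpha)
Numerator: 114.1 * 0.402 = 45.8682
Denominator: 1 - 0.402 = 0.598
R = 45.8682 / 0.598 = 76.7

76.7 m^2


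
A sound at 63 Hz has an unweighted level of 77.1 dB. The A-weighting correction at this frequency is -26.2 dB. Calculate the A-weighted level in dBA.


Given values:
  SPL = 77.1 dB
  A-weighting at 63 Hz = -26.2 dB
Formula: L_A = SPL + A_weight
L_A = 77.1 + (-26.2)
L_A = 50.9

50.9 dBA


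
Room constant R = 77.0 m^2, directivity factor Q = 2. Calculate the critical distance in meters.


Given values:
  R = 77.0 m^2, Q = 2
Formula: d_c = 0.141 * sqrt(Q * R)
Compute Q * R = 2 * 77.0 = 154.0
Compute sqrt(154.0) = 12.4097
d_c = 0.141 * 12.4097 = 1.75

1.75 m


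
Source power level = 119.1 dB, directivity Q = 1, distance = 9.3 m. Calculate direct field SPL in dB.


Given values:
  Lw = 119.1 dB, Q = 1, r = 9.3 m
Formula: SPL = Lw + 10 * log10(Q / (4 * pi * r^2))
Compute 4 * pi * r^2 = 4 * pi * 9.3^2 = 1086.8654
Compute Q / denom = 1 / 1086.8654 = 0.00092008
Compute 10 * log10(0.00092008) = -30.3617
SPL = 119.1 + (-30.3617) = 88.74

88.74 dB


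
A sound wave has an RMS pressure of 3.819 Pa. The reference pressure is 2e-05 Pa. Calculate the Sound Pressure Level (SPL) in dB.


Given values:
  p = 3.819 Pa
  p_ref = 2e-05 Pa
Formula: SPL = 20 * log10(p / p_ref)
Compute ratio: p / p_ref = 3.819 / 2e-05 = 190950
Compute log10: log10(190950) = 5.28092
Multiply: SPL = 20 * 5.28092 = 105.62

105.62 dB


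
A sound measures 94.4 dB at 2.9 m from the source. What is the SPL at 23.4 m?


Given values:
  SPL1 = 94.4 dB, r1 = 2.9 m, r2 = 23.4 m
Formula: SPL2 = SPL1 - 20 * log10(r2 / r1)
Compute ratio: r2 / r1 = 23.4 / 2.9 = 8.069
Compute log10: log10(8.069) = 0.90682
Compute drop: 20 * 0.90682 = 18.1364
SPL2 = 94.4 - 18.1364 = 76.26

76.26 dB


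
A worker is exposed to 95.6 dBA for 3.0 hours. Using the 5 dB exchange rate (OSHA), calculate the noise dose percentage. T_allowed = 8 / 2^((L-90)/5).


Given values:
  L = 95.6 dBA, T = 3.0 hours
Formula: T_allowed = 8 / 2^((L - 90) / 5)
Compute exponent: (95.6 - 90) / 5 = 1.12
Compute 2^(1.12) = 2.17347
T_allowed = 8 / 2.17347 = 3.68075 hours
Dose = (T / T_allowed) * 100
Dose = (3.0 / 3.68075) * 100 = 81.51

81.51 %


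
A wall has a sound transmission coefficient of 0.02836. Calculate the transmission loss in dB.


Given values:
  tau = 0.02836
Formula: TL = 10 * log10(1 / tau)
Compute 1 / tau = 1 / 0.02836 = 35.2609
Compute log10(35.2609) = 1.547293
TL = 10 * 1.547293 = 15.47

15.47 dB


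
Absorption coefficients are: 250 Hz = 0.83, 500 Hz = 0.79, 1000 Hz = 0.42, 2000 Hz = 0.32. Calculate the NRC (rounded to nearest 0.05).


Given values:
  a_250 = 0.83, a_500 = 0.79
  a_1000 = 0.42, a_2000 = 0.32
Formula: NRC = (a250 + a500 + a1000 + a2000) / 4
Sum = 0.83 + 0.79 + 0.42 + 0.32 = 2.36
NRC = 2.36 / 4 = 0.59
Rounded to nearest 0.05: 0.6

0.6


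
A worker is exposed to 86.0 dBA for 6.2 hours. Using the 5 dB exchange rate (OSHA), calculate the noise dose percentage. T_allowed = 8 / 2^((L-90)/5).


Given values:
  L = 86.0 dBA, T = 6.2 hours
Formula: T_allowed = 8 / 2^((L - 90) / 5)
Compute exponent: (86.0 - 90) / 5 = -0.8
Compute 2^(-0.8) = 0.574349
T_allowed = 8 / 0.574349 = 13.928813 hours
Dose = (T / T_allowed) * 100
Dose = (6.2 / 13.928813) * 100 = 44.51

44.51 %


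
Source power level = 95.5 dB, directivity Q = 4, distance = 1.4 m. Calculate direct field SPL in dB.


Given values:
  Lw = 95.5 dB, Q = 4, r = 1.4 m
Formula: SPL = Lw + 10 * log10(Q / (4 * pi * r^2))
Compute 4 * pi * r^2 = 4 * pi * 1.4^2 = 24.6301
Compute Q / denom = 4 / 24.6301 = 0.16240291
Compute 10 * log10(0.16240291) = -7.8941
SPL = 95.5 + (-7.8941) = 87.61

87.61 dB


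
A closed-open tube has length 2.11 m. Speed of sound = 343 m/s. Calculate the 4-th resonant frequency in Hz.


Given values:
  Tube type: closed-open, L = 2.11 m, c = 343 m/s, n = 4
Formula: f_n = (2n - 1) * c / (4 * L)
Compute 2n - 1 = 2*4 - 1 = 7
Compute 4 * L = 4 * 2.11 = 8.44
f = 7 * 343 / 8.44
f = 284.48

284.48 Hz


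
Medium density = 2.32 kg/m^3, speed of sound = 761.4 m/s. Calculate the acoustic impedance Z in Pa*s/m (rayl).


Given values:
  rho = 2.32 kg/m^3
  c = 761.4 m/s
Formula: Z = rho * c
Z = 2.32 * 761.4
Z = 1766.45

1766.45 rayl


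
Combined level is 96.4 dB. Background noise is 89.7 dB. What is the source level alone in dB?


Given values:
  L_total = 96.4 dB, L_bg = 89.7 dB
Formula: L_source = 10 * log10(10^(L_total/10) - 10^(L_bg/10))
Convert to linear:
  10^(96.4/10) = 4365158322.4017
  10^(89.7/10) = 933254300.797
Difference: 4365158322.4017 - 933254300.797 = 3431904021.6047
L_source = 10 * log10(3431904021.6047) = 95.36

95.36 dB


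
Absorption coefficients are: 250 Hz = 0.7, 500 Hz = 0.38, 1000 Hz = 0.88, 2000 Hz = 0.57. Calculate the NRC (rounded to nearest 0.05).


Given values:
  a_250 = 0.7, a_500 = 0.38
  a_1000 = 0.88, a_2000 = 0.57
Formula: NRC = (a250 + a500 + a1000 + a2000) / 4
Sum = 0.7 + 0.38 + 0.88 + 0.57 = 2.53
NRC = 2.53 / 4 = 0.6325
Rounded to nearest 0.05: 0.65

0.65


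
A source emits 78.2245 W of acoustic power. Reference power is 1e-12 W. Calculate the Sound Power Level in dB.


Given values:
  W = 78.2245 W
  W_ref = 1e-12 W
Formula: SWL = 10 * log10(W / W_ref)
Compute ratio: W / W_ref = 78224500000000
Compute log10: log10(78224500000000) = 13.893343
Multiply: SWL = 10 * 13.893343 = 138.93

138.93 dB


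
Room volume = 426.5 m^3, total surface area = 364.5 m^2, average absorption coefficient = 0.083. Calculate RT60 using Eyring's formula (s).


Given values:
  V = 426.5 m^3, S = 364.5 m^2, alpha = 0.083
Formula: RT60 = 0.161 * V / (-S * ln(1 - alpha))
Compute ln(1 - 0.083) = ln(0.917) = -0.086648
Denominator: -364.5 * -0.086648 = 31.5832
Numerator: 0.161 * 426.5 = 68.6665
RT60 = 68.6665 / 31.5832 = 2.174

2.174 s


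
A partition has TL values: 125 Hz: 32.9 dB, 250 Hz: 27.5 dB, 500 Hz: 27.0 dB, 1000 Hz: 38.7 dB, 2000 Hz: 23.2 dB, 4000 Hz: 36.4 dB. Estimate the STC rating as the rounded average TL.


Given TL values at each frequency:
  125 Hz: 32.9 dB
  250 Hz: 27.5 dB
  500 Hz: 27.0 dB
  1000 Hz: 38.7 dB
  2000 Hz: 23.2 dB
  4000 Hz: 36.4 dB
Formula: STC ~ round(average of TL values)
Sum = 32.9 + 27.5 + 27.0 + 38.7 + 23.2 + 36.4 = 185.7
Average = 185.7 / 6 = 30.95
Rounded: 31

31


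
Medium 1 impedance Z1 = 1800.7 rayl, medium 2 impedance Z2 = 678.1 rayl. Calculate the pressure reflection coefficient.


Given values:
  Z1 = 1800.7 rayl, Z2 = 678.1 rayl
Formula: R = (Z2 - Z1) / (Z2 + Z1)
Numerator: Z2 - Z1 = 678.1 - 1800.7 = -1122.6
Denominator: Z2 + Z1 = 678.1 + 1800.7 = 2478.8
R = -1122.6 / 2478.8 = -0.4529

-0.4529


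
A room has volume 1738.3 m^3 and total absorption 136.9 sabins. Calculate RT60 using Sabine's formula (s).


Given values:
  V = 1738.3 m^3
  A = 136.9 sabins
Formula: RT60 = 0.161 * V / A
Numerator: 0.161 * 1738.3 = 279.8663
RT60 = 279.8663 / 136.9 = 2.044

2.044 s


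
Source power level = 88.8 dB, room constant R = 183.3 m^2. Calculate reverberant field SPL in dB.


Given values:
  Lw = 88.8 dB, R = 183.3 m^2
Formula: SPL = Lw + 10 * log10(4 / R)
Compute 4 / R = 4 / 183.3 = 0.021822
Compute 10 * log10(0.021822) = -16.6111
SPL = 88.8 + (-16.6111) = 72.19

72.19 dB


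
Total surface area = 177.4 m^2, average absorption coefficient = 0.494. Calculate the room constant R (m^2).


Given values:
  S = 177.4 m^2, alpha = 0.494
Formula: R = S * alpha / (1 - alpha)
Numerator: 177.4 * 0.494 = 87.6356
Denominator: 1 - 0.494 = 0.506
R = 87.6356 / 0.506 = 173.19

173.19 m^2


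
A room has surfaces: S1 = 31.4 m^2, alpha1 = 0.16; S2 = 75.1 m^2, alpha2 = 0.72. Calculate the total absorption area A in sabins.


Given surfaces:
  Surface 1: 31.4 * 0.16 = 5.024
  Surface 2: 75.1 * 0.72 = 54.072
Formula: A = sum(Si * alpha_i)
A = 5.024 + 54.072
A = 59.1

59.1 sabins


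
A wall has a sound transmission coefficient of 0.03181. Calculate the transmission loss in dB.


Given values:
  tau = 0.03181
Formula: TL = 10 * log10(1 / tau)
Compute 1 / tau = 1 / 0.03181 = 31.4367
Compute log10(31.4367) = 1.497437
TL = 10 * 1.497437 = 14.97

14.97 dB


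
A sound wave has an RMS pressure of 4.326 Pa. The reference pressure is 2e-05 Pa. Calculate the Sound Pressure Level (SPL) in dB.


Given values:
  p = 4.326 Pa
  p_ref = 2e-05 Pa
Formula: SPL = 20 * log10(p / p_ref)
Compute ratio: p / p_ref = 4.326 / 2e-05 = 216300
Compute log10: log10(216300) = 5.335057
Multiply: SPL = 20 * 5.335057 = 106.7

106.7 dB


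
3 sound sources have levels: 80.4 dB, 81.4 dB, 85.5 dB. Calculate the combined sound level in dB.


Formula: L_total = 10 * log10( sum(10^(Li/10)) )
  Source 1: 10^(80.4/10) = 109647819.6143
  Source 2: 10^(81.4/10) = 138038426.4603
  Source 3: 10^(85.5/10) = 354813389.2336
Sum of linear values = 602499635.3082
L_total = 10 * log10(602499635.3082) = 87.8

87.8 dB


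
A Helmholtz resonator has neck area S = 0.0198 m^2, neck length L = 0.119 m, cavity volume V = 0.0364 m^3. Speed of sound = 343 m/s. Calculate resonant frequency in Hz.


Given values:
  S = 0.0198 m^2, L = 0.119 m, V = 0.0364 m^3, c = 343 m/s
Formula: f = (c / (2*pi)) * sqrt(S / (V * L))
Compute V * L = 0.0364 * 0.119 = 0.0043316
Compute S / (V * L) = 0.0198 / 0.0043316 = 4.5711
Compute sqrt(4.5711) = 2.138013
Compute c / (2*pi) = 343 / 6.283185 = 54.590148
f = 54.590148 * 2.138013 = 116.71

116.71 Hz


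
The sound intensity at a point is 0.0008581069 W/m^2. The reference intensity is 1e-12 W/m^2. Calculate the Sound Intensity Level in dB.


Given values:
  I = 0.0008581069 W/m^2
  I_ref = 1e-12 W/m^2
Formula: SIL = 10 * log10(I / I_ref)
Compute ratio: I / I_ref = 858106900
Compute log10: log10(858106900) = 8.933541
Multiply: SIL = 10 * 8.933541 = 89.34

89.34 dB


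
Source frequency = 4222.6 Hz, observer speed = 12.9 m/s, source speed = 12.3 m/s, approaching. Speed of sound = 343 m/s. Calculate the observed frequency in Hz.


Given values:
  f_s = 4222.6 Hz, v_o = 12.9 m/s, v_s = 12.3 m/s
  Direction: approaching
Formula: f_o = f_s * (c + v_o) / (c - v_s)
Numerator: c + v_o = 343 + 12.9 = 355.9
Denominator: c - v_s = 343 - 12.3 = 330.7
f_o = 4222.6 * 355.9 / 330.7 = 4544.37

4544.37 Hz


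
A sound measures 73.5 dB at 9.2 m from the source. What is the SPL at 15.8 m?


Given values:
  SPL1 = 73.5 dB, r1 = 9.2 m, r2 = 15.8 m
Formula: SPL2 = SPL1 - 20 * log10(r2 / r1)
Compute ratio: r2 / r1 = 15.8 / 9.2 = 1.7174
Compute log10: log10(1.7174) = 0.234871
Compute drop: 20 * 0.234871 = 4.6974
SPL2 = 73.5 - 4.6974 = 68.8

68.8 dB


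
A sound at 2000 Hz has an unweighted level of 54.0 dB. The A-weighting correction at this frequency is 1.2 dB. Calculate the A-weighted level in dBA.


Given values:
  SPL = 54.0 dB
  A-weighting at 2000 Hz = 1.2 dB
Formula: L_A = SPL + A_weight
L_A = 54.0 + (1.2)
L_A = 55.2

55.2 dBA


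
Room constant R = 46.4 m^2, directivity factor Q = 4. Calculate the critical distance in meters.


Given values:
  R = 46.4 m^2, Q = 4
Formula: d_c = 0.141 * sqrt(Q * R)
Compute Q * R = 4 * 46.4 = 185.6
Compute sqrt(185.6) = 13.6235
d_c = 0.141 * 13.6235 = 1.921

1.921 m


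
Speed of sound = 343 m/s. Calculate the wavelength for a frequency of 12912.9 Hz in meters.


Given values:
  c = 343 m/s, f = 12912.9 Hz
Formula: lambda = c / f
lambda = 343 / 12912.9
lambda = 0.0266

0.0266 m


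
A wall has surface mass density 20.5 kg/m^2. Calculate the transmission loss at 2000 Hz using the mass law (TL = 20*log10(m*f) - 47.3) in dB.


Given values:
  m = 20.5 kg/m^2, f = 2000 Hz
Formula: TL = 20 * log10(m * f) - 47.3
Compute m * f = 20.5 * 2000 = 41000.0
Compute log10(41000.0) = 4.612784
Compute 20 * 4.612784 = 92.2557
TL = 92.2557 - 47.3 = 44.96

44.96 dB


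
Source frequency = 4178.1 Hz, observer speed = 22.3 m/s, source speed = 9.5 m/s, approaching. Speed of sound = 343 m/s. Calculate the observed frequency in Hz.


Given values:
  f_s = 4178.1 Hz, v_o = 22.3 m/s, v_s = 9.5 m/s
  Direction: approaching
Formula: f_o = f_s * (c + v_o) / (c - v_s)
Numerator: c + v_o = 343 + 22.3 = 365.3
Denominator: c - v_s = 343 - 9.5 = 333.5
f_o = 4178.1 * 365.3 / 333.5 = 4576.49

4576.49 Hz


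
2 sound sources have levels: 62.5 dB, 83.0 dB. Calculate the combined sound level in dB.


Formula: L_total = 10 * log10( sum(10^(Li/10)) )
  Source 1: 10^(62.5/10) = 1778279.41
  Source 2: 10^(83.0/10) = 199526231.4969
Sum of linear values = 201304510.9069
L_total = 10 * log10(201304510.9069) = 83.04

83.04 dB


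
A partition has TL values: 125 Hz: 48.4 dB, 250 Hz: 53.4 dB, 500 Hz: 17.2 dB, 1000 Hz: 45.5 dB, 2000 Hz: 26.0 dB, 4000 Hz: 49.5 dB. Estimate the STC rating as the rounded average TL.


Given TL values at each frequency:
  125 Hz: 48.4 dB
  250 Hz: 53.4 dB
  500 Hz: 17.2 dB
  1000 Hz: 45.5 dB
  2000 Hz: 26.0 dB
  4000 Hz: 49.5 dB
Formula: STC ~ round(average of TL values)
Sum = 48.4 + 53.4 + 17.2 + 45.5 + 26.0 + 49.5 = 240.0
Average = 240.0 / 6 = 40.0
Rounded: 40

40


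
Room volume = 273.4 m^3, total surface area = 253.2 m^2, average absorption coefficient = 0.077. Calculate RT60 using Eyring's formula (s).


Given values:
  V = 273.4 m^3, S = 253.2 m^2, alpha = 0.077
Formula: RT60 = 0.161 * V / (-S * ln(1 - alpha))
Compute ln(1 - 0.077) = ln(0.923) = -0.080126
Denominator: -253.2 * -0.080126 = 20.2879
Numerator: 0.161 * 273.4 = 44.0174
RT60 = 44.0174 / 20.2879 = 2.17

2.17 s


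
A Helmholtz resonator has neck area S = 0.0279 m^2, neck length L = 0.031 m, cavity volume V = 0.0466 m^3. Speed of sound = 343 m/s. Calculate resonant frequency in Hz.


Given values:
  S = 0.0279 m^2, L = 0.031 m, V = 0.0466 m^3, c = 343 m/s
Formula: f = (c / (2*pi)) * sqrt(S / (V * L))
Compute V * L = 0.0466 * 0.031 = 0.0014446
Compute S / (V * L) = 0.0279 / 0.0014446 = 19.3133
Compute sqrt(19.3133) = 4.39469
Compute c / (2*pi) = 343 / 6.283185 = 54.590148
f = 54.590148 * 4.39469 = 239.91

239.91 Hz


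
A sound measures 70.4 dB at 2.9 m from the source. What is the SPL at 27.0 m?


Given values:
  SPL1 = 70.4 dB, r1 = 2.9 m, r2 = 27.0 m
Formula: SPL2 = SPL1 - 20 * log10(r2 / r1)
Compute ratio: r2 / r1 = 27.0 / 2.9 = 9.3103
Compute log10: log10(9.3103) = 0.968964
Compute drop: 20 * 0.968964 = 19.3793
SPL2 = 70.4 - 19.3793 = 51.02

51.02 dB


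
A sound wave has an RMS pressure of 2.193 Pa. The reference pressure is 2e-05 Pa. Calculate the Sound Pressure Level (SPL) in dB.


Given values:
  p = 2.193 Pa
  p_ref = 2e-05 Pa
Formula: SPL = 20 * log10(p / p_ref)
Compute ratio: p / p_ref = 2.193 / 2e-05 = 109650
Compute log10: log10(109650) = 5.040009
Multiply: SPL = 20 * 5.040009 = 100.8

100.8 dB


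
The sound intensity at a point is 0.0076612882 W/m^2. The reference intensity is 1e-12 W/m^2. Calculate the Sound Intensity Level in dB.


Given values:
  I = 0.0076612882 W/m^2
  I_ref = 1e-12 W/m^2
Formula: SIL = 10 * log10(I / I_ref)
Compute ratio: I / I_ref = 7661288200
Compute log10: log10(7661288200) = 9.884302
Multiply: SIL = 10 * 9.884302 = 98.84

98.84 dB


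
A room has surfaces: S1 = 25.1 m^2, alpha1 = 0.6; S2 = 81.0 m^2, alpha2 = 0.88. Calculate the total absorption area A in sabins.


Given surfaces:
  Surface 1: 25.1 * 0.6 = 15.06
  Surface 2: 81.0 * 0.88 = 71.28
Formula: A = sum(Si * alpha_i)
A = 15.06 + 71.28
A = 86.34

86.34 sabins


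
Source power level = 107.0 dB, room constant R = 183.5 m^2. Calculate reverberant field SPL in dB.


Given values:
  Lw = 107.0 dB, R = 183.5 m^2
Formula: SPL = Lw + 10 * log10(4 / R)
Compute 4 / R = 4 / 183.5 = 0.021798
Compute 10 * log10(0.021798) = -16.6158
SPL = 107.0 + (-16.6158) = 90.38

90.38 dB


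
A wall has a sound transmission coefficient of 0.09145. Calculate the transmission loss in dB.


Given values:
  tau = 0.09145
Formula: TL = 10 * log10(1 / tau)
Compute 1 / tau = 1 / 0.09145 = 10.9349
Compute log10(10.9349) = 1.038815
TL = 10 * 1.038815 = 10.39

10.39 dB


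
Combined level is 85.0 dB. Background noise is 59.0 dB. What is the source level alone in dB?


Given values:
  L_total = 85.0 dB, L_bg = 59.0 dB
Formula: L_source = 10 * log10(10^(L_total/10) - 10^(L_bg/10))
Convert to linear:
  10^(85.0/10) = 316227766.0168
  10^(59.0/10) = 794328.2347
Difference: 316227766.0168 - 794328.2347 = 315433437.7821
L_source = 10 * log10(315433437.7821) = 84.99

84.99 dB


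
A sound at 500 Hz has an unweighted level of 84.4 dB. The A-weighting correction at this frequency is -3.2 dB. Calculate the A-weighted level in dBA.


Given values:
  SPL = 84.4 dB
  A-weighting at 500 Hz = -3.2 dB
Formula: L_A = SPL + A_weight
L_A = 84.4 + (-3.2)
L_A = 81.2

81.2 dBA


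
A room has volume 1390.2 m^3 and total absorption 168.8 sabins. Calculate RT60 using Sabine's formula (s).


Given values:
  V = 1390.2 m^3
  A = 168.8 sabins
Formula: RT60 = 0.161 * V / A
Numerator: 0.161 * 1390.2 = 223.8222
RT60 = 223.8222 / 168.8 = 1.326

1.326 s


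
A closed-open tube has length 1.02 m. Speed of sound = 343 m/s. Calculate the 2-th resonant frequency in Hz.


Given values:
  Tube type: closed-open, L = 1.02 m, c = 343 m/s, n = 2
Formula: f_n = (2n - 1) * c / (4 * L)
Compute 2n - 1 = 2*2 - 1 = 3
Compute 4 * L = 4 * 1.02 = 4.08
f = 3 * 343 / 4.08
f = 252.21

252.21 Hz


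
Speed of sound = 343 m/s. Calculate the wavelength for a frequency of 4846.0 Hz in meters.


Given values:
  c = 343 m/s, f = 4846.0 Hz
Formula: lambda = c / f
lambda = 343 / 4846.0
lambda = 0.0708

0.0708 m


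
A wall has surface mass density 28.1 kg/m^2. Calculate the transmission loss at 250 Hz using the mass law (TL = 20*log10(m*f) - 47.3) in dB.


Given values:
  m = 28.1 kg/m^2, f = 250 Hz
Formula: TL = 20 * log10(m * f) - 47.3
Compute m * f = 28.1 * 250 = 7025.0
Compute log10(7025.0) = 3.846646
Compute 20 * 3.846646 = 76.9329
TL = 76.9329 - 47.3 = 29.63

29.63 dB


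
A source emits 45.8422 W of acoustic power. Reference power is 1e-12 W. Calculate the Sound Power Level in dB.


Given values:
  W = 45.8422 W
  W_ref = 1e-12 W
Formula: SWL = 10 * log10(W / W_ref)
Compute ratio: W / W_ref = 45842200000000
Compute log10: log10(45842200000000) = 13.661265
Multiply: SWL = 10 * 13.661265 = 136.61

136.61 dB


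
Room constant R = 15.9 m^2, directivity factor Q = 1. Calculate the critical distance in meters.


Given values:
  R = 15.9 m^2, Q = 1
Formula: d_c = 0.141 * sqrt(Q * R)
Compute Q * R = 1 * 15.9 = 15.9
Compute sqrt(15.9) = 3.9875
d_c = 0.141 * 3.9875 = 0.562

0.562 m


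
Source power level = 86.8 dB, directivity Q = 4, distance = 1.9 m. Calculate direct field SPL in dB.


Given values:
  Lw = 86.8 dB, Q = 4, r = 1.9 m
Formula: SPL = Lw + 10 * log10(Q / (4 * pi * r^2))
Compute 4 * pi * r^2 = 4 * pi * 1.9^2 = 45.3646
Compute Q / denom = 4 / 45.3646 = 0.08817448
Compute 10 * log10(0.08817448) = -10.5466
SPL = 86.8 + (-10.5466) = 76.25

76.25 dB


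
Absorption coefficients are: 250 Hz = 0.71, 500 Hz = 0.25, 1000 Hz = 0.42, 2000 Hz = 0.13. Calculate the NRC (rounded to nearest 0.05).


Given values:
  a_250 = 0.71, a_500 = 0.25
  a_1000 = 0.42, a_2000 = 0.13
Formula: NRC = (a250 + a500 + a1000 + a2000) / 4
Sum = 0.71 + 0.25 + 0.42 + 0.13 = 1.51
NRC = 1.51 / 4 = 0.3775
Rounded to nearest 0.05: 0.4

0.4


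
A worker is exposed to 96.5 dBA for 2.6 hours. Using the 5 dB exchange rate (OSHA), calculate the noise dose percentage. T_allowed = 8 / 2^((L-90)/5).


Given values:
  L = 96.5 dBA, T = 2.6 hours
Formula: T_allowed = 8 / 2^((L - 90) / 5)
Compute exponent: (96.5 - 90) / 5 = 1.3
Compute 2^(1.3) = 2.462289
T_allowed = 8 / 2.462289 = 3.249009 hours
Dose = (T / T_allowed) * 100
Dose = (2.6 / 3.249009) * 100 = 80.02

80.02 %


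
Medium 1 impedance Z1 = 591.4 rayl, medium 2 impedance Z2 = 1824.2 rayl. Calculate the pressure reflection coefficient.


Given values:
  Z1 = 591.4 rayl, Z2 = 1824.2 rayl
Formula: R = (Z2 - Z1) / (Z2 + Z1)
Numerator: Z2 - Z1 = 1824.2 - 591.4 = 1232.8
Denominator: Z2 + Z1 = 1824.2 + 591.4 = 2415.6
R = 1232.8 / 2415.6 = 0.5103

0.5103


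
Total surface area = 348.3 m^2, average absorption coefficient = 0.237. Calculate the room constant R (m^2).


Given values:
  S = 348.3 m^2, alpha = 0.237
Formula: R = S * alpha / (1 - alpha)
Numerator: 348.3 * 0.237 = 82.5471
Denominator: 1 - 0.237 = 0.763
R = 82.5471 / 0.763 = 108.19

108.19 m^2
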